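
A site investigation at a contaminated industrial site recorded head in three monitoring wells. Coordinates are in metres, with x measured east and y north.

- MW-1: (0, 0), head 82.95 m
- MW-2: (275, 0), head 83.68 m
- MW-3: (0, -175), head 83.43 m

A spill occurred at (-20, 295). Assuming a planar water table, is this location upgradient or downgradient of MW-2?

∂h/∂x = (83.68 − 82.95) / (275 − 0) = +0.002655
∂h/∂y = (83.43 − 82.95) / (-175 − 0) = -0.002743
Head at (-20, 295) = 82.95 + (+0.002655)·(-20) + (-0.002743)·(295) = 82.09 m.
That is lower than the 83.68 m at MW-2, so the point is downgradient.

downgradient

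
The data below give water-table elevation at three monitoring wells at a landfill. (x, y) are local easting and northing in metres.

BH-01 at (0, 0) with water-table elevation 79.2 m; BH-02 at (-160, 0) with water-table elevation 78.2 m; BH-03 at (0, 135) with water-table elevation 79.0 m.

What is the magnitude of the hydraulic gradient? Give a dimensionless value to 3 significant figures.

0.00642

∂h/∂x = (78.2 − 79.2) / (-160 − 0) = +0.006250
∂h/∂y = (79.0 − 79.2) / (135 − 0) = -0.001481
|∇h| = √(0.006250² + -0.001481²) = 0.006423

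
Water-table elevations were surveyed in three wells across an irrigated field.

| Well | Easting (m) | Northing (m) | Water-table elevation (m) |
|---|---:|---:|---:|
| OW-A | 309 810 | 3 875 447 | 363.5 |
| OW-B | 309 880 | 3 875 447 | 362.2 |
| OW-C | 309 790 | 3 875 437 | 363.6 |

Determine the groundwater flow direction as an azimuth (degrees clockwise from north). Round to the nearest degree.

146°

Differences from OW-A: to OW-B (Δx, Δy, Δh) = (70, 0, -1.3); to OW-C = (-20, -10, +0.1).
Determinant of the coordinate differences = 70·(-10) − (-20)·0 = -700.
∂h/∂x = [(-1.3)·(-10) − (+0.1)·0] / -700 = -0.01857
∂h/∂y = [70·(+0.1) − (-20)·(-1.3)] / -700 = +0.02714
Flow direction (−∇h) has components (+0.01857 E, -0.02714 N).
Azimuth = atan2(E, N) = atan2(+0.01857, -0.02714) = 145.6° ≈ 146°.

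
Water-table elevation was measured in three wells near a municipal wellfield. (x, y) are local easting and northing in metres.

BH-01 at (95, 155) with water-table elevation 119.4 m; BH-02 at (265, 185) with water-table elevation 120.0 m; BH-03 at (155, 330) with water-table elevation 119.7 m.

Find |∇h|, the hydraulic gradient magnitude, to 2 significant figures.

Taking BH-01 as reference: BH-02−BH-01 = (170, 30, +0.6); BH-03−BH-01 = (60, 175, +0.3).
Determinant of the coordinate differences = 170·175 − 60·30 = 27950.
∂h/∂x = [(+0.6)·175 − (+0.3)·30] / 27950 = +0.003435
∂h/∂y = [170·(+0.3) − 60·(+0.6)] / 27950 = +0.0005367
|∇h| = √(0.003435² + 0.0005367²) = 0.003477

0.0035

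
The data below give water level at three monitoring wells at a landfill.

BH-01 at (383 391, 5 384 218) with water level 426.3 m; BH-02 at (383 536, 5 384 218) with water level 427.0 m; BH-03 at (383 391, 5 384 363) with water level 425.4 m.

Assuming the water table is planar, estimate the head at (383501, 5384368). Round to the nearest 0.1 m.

425.9 m

∂h/∂x = (427.0 − 426.3) / (383536 − 383391) = +0.004828
∂h/∂y = (425.4 − 426.3) / (5384363 − 5384218) = -0.006207
h(383501, 5384368) = 426.3 + (+0.004828)·(110) + (-0.006207)·(150) = 426.3 +0.531 -0.931 = 425.900 m.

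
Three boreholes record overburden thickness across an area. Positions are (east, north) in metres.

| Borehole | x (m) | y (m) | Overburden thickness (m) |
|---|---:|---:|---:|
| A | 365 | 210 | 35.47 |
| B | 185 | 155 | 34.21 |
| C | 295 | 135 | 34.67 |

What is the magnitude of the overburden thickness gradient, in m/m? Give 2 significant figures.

0.0078 m/m

With d = a·x + b·y + c and A as origin, the differences give:
  (-180)·a + (-55)·b = -1.26
  (-70)·a + (-75)·b = -0.80
Eliminate b (×(-75) and ×(-55), subtract): 9650·a = 50.500 → a = ∂d/∂x = +0.005233
Back-substitute: b = ∂d/∂y = +0.005782.
|∇f| = √(0.005233² + 0.005782²) = 0.007798 m/m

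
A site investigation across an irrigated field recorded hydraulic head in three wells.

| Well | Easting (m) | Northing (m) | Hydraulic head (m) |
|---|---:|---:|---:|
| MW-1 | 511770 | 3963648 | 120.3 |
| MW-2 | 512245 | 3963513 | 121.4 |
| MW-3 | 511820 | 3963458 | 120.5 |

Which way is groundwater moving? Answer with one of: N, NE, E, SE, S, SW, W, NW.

Taking MW-1 as reference: MW-2−MW-1 = (475, -135, +1.1); MW-3−MW-1 = (50, -190, +0.2).
Determinant of the coordinate differences = 475·(-190) − 50·(-135) = -83500.
∂h/∂x = [(+1.1)·(-190) − (+0.2)·(-135)] / -83500 = +0.002180
∂h/∂y = [475·(+0.2) − 50·(+1.1)] / -83500 = -0.0004790
Flow = −∇h = (-0.002180 east, +0.0004790 north), which points west.

W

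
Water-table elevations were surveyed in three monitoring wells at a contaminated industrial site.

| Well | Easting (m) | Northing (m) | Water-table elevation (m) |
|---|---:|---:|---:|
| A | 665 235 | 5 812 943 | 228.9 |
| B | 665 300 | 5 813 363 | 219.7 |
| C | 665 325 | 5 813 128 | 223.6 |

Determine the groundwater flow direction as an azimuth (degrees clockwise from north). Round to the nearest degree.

047°

With h = a·x + b·y + c and A as origin, the differences give:
  65·a + 420·b = -9.2
  90·a + 185·b = -5.3
Eliminate b (×185 and ×420, subtract): -25775·a = 524.00 → a = ∂h/∂x = -0.02033
Back-substitute: b = ∂h/∂y = -0.01876.
Flow direction (−∇h) has components (+0.02033 E, +0.01876 N).
Azimuth = atan2(E, N) = atan2(+0.02033, +0.01876) = 47.3° ≈ 047°.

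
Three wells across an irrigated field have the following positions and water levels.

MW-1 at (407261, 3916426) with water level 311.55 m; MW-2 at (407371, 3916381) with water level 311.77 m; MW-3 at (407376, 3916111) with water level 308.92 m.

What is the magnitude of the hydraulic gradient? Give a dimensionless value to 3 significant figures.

With h = a·x + b·y + c and MW-1 as origin, the differences give:
  110·a + (-45)·b = +0.22
  115·a + (-315)·b = -2.63
Eliminate b (×(-315) and ×(-45), subtract): -29475·a = -187.650 → a = ∂h/∂x = +0.006366
Back-substitute: b = ∂h/∂y = +0.01067.
|∇h| = √(0.006366² + 0.01067²) = 0.01242

0.0124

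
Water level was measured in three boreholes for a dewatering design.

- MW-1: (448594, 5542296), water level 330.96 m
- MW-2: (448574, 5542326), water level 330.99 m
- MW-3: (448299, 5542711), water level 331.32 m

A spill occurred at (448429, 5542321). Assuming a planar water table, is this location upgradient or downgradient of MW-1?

downgradient

With h = a·x + b·y + c and MW-1 as origin, the differences give:
  (-20)·a + 30·b = +0.03
  (-295)·a + 415·b = +0.36
Eliminate b (×415 and ×30, subtract): 550·a = 1.650 → a = ∂h/∂x = +0.003000
Back-substitute: b = ∂h/∂y = +0.003000.
Head at (448429, 5542321) = 330.96 + (+0.003000)·(-165) + (+0.003000)·(25) = 330.54 m.
That is lower than the 330.96 m at MW-1, so the point is downgradient.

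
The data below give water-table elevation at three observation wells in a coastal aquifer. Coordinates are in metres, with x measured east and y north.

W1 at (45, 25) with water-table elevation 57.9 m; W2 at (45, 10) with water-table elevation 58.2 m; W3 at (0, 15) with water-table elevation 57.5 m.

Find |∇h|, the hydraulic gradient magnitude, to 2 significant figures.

0.024

Differences from W1: to W2 (Δx, Δy, Δh) = (0, -15, +0.3); to W3 = (-45, -10, -0.4).
Determinant of the coordinate differences = 0·(-10) − (-45)·(-15) = -675.
∂h/∂x = [(+0.3)·(-10) − (-0.4)·(-15)] / -675 = +0.01333
∂h/∂y = [0·(-0.4) − (-45)·(+0.3)] / -675 = -0.02000
|∇h| = √(0.01333² + -0.02000²) = 0.02404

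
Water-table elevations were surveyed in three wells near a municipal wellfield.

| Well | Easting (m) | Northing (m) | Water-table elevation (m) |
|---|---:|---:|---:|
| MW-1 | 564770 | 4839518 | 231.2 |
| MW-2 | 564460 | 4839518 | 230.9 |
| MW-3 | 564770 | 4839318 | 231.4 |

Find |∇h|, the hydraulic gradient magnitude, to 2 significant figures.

∂h/∂x = (230.9 − 231.2) / (564460 − 564770) = +0.0009677
∂h/∂y = (231.4 − 231.2) / (4839318 − 4839518) = -0.001000
|∇h| = √(0.0009677² + -0.001000²) = 0.001392

0.0014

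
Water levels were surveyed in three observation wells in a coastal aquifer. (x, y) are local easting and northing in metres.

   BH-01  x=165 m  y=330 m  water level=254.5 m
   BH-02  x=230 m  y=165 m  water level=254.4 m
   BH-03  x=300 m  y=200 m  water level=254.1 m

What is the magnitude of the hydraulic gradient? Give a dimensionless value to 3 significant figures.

Three-point gradient (reference BH-01): Δ to BH-02 = (65, -165, -0.1), Δ to BH-03 = (135, -130, -0.4).
∂h/∂x = -0.003834, ∂h/∂y = -0.0009042 (det = 13825).
|∇h| = √(-0.003834² + -0.0009042²) = 0.003939

0.00394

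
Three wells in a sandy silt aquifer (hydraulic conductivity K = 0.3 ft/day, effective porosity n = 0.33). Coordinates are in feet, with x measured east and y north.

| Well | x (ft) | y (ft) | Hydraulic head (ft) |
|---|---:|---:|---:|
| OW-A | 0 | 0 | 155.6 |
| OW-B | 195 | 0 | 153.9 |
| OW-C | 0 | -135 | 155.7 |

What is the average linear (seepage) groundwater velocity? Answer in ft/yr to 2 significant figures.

∂h/∂x = (153.9 − 155.6) / (195 − 0) = -0.008718
∂h/∂y = (155.7 − 155.6) / (-135 − 0) = -0.0007407
|∇h| = √(-0.008718² + -0.0007407²) = 0.008749
Seepage velocity v = K·i/n = 0.3 × 0.008749 / 0.33 = 0.007954 ft/day = 2.905 ft/yr.

2.9 ft/yr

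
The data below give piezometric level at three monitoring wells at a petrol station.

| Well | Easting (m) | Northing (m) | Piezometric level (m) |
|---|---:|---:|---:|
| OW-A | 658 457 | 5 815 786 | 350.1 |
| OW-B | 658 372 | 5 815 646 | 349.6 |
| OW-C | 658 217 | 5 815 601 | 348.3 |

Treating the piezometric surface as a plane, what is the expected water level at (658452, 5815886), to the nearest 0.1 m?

Differences from OW-A: to OW-B (Δx, Δy, Δh) = (-85, -140, -0.5); to OW-C = (-240, -185, -1.8).
Solve a·Δx + b·Δy = Δh: det = (-85)·(-185) − (-240)·(-140) = -17875.
∂h/∂x = [(-0.5)·(-185) − (-1.8)·(-140)] / -17875 = +0.008923
∂h/∂y = [(-85)·(-1.8) − (-240)·(-0.5)] / -17875 = -0.001846
h(658452, 5815886) = 350.1 + (+0.008923)·(-5) + (-0.001846)·(100) = 350.1 -0.045 -0.185 = 349.871 m.

349.9 m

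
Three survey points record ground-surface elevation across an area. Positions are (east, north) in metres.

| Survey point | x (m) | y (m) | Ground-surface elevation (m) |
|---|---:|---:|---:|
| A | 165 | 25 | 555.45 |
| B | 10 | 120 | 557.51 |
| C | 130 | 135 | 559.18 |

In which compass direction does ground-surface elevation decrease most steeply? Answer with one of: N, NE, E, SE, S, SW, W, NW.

Taking A as reference: B−A = (-155, 95, +2.06); C−A = (-35, 110, +3.73).
Solve a·Δx + b·Δy = Δz: det = (-155)·110 − (-35)·95 = -13725.
∂z/∂x = [(+2.06)·110 − (+3.73)·95] / -13725 = +0.009308
∂z/∂y = [(-155)·(+3.73) − (-35)·(+2.06)] / -13725 = +0.03687
Steepest decrease is along −∇f = (-0.009308 E, -0.03687 N) → south.

S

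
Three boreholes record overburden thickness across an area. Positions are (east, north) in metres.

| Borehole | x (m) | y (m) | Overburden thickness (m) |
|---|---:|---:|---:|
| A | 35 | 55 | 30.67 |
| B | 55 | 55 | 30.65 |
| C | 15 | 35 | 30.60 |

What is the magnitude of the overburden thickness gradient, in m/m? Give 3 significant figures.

Three-point gradient (reference A): Δ to B = (20, 0, -0.02), Δ to C = (-20, -20, -0.07).
∂d/∂x = -0.001000, ∂d/∂y = +0.004500 (det = -400).
|∇f| = √(-0.001000² + 0.004500²) = 0.00461 m/m

0.00461 m/m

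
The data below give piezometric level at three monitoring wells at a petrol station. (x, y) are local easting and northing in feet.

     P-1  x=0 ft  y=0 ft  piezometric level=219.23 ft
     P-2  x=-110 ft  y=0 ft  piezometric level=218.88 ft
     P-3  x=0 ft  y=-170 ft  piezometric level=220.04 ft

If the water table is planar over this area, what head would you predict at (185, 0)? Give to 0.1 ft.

∂h/∂x = (218.88 − 219.23) / (-110 − 0) = +0.003182
∂h/∂y = (220.04 − 219.23) / (-170 − 0) = -0.004765
h(185, 0) = 219.23 + (+0.003182)·(185) + (-0.004765)·(0) = 219.23 +0.589 -0.000 = 219.819 ft.

219.8 ft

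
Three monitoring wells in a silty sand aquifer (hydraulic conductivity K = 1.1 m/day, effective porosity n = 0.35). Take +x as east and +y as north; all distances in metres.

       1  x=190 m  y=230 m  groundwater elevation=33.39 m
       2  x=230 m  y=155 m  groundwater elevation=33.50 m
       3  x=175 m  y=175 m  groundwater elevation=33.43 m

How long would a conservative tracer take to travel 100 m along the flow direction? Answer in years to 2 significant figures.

65 years

Three-point gradient (reference 1): Δ to 2 = (40, -75, +0.11), Δ to 3 = (-15, -55, +0.04).
∂h/∂x = +0.0009173, ∂h/∂y = -0.0009774 (det = -3325).
|∇h| = √(0.0009173² + -0.0009774²) = 0.00134
Seepage velocity v = K·i/n = 1.1 × 0.00134 / 0.35 = 0.004211 m/day.
t = 100 / 0.004211 = 2.375e+04 days = 65 years.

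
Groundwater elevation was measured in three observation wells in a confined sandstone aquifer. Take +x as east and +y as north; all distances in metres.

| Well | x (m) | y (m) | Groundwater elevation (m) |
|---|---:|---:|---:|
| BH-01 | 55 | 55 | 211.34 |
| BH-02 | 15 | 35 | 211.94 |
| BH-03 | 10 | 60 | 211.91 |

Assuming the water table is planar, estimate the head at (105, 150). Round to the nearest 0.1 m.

210.3 m

Taking BH-01 as reference: BH-02−BH-01 = (-40, -20, +0.60); BH-03−BH-01 = (-45, 5, +0.57).
Determinant of the coordinate differences = (-40)·5 − (-45)·(-20) = -1100.
∂h/∂x = [(+0.60)·5 − (+0.57)·(-20)] / -1100 = -0.01309
∂h/∂y = [(-40)·(+0.57) − (-45)·(+0.60)] / -1100 = -0.003818
h(105, 150) = 211.34 + (-0.01309)·(50) + (-0.003818)·(95) = 211.34 -0.655 -0.363 = 210.323 m.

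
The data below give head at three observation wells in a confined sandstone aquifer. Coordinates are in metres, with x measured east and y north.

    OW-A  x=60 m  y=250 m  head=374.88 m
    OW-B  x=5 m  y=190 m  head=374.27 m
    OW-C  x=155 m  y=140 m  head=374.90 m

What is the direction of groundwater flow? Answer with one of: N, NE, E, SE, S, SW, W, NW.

Taking OW-A as reference: OW-B−OW-A = (-55, -60, -0.61); OW-C−OW-A = (95, -110, +0.02).
Solve a·Δx + b·Δy = Δh: det = (-55)·(-110) − 95·(-60) = 11750.
∂h/∂x = [(-0.61)·(-110) − (+0.02)·(-60)] / 11750 = +0.005813
∂h/∂y = [(-55)·(+0.02) − 95·(-0.61)] / 11750 = +0.004838
Flow = −∇h = (-0.005813 east, -0.004838 north), which points southwest.

SW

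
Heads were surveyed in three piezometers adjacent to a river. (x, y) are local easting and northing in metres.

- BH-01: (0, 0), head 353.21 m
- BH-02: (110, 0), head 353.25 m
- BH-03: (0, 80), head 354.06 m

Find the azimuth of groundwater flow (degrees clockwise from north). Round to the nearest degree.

182°

∂h/∂x = (353.25 − 353.21) / (110 − 0) = +0.0003636
∂h/∂y = (354.06 − 353.21) / (80 − 0) = +0.01063
Flow direction (−∇h) has components (-0.0003636 E, -0.01063 N).
Azimuth = atan2(E, N) = atan2(-0.0003636, -0.01063) = 182.0° ≈ 182°.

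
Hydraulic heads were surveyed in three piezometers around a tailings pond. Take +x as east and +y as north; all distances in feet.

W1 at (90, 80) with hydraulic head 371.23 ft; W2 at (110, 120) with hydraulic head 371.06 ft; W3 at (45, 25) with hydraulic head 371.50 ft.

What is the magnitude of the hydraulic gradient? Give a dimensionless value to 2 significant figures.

Differences from W1: to W2 (Δx, Δy, Δh) = (20, 40, -0.17); to W3 = (-45, -55, +0.27).
Determinant of the coordinate differences = 20·(-55) − (-45)·40 = 700.
∂h/∂x = [(-0.17)·(-55) − (+0.27)·40] / 700 = -0.002071
∂h/∂y = [20·(+0.27) − (-45)·(-0.17)] / 700 = -0.003214
|∇h| = √(-0.002071² + -0.003214²) = 0.003823

0.0038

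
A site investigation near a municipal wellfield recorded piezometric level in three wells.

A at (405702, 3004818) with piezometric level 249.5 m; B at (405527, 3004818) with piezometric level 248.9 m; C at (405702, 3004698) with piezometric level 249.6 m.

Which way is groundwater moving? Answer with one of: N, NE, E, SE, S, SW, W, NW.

∂h/∂x = (248.9 − 249.5) / (405527 − 405702) = +0.003429
∂h/∂y = (249.6 − 249.5) / (3004698 − 3004818) = -0.0008333
Flow = −∇h = (-0.003429 east, +0.0008333 north), which points west.

W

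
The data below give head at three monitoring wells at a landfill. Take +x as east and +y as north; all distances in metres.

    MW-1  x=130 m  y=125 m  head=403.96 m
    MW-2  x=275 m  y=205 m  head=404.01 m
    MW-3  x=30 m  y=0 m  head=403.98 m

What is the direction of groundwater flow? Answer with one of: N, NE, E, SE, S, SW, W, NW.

NW

Differences from MW-1: to MW-2 (Δx, Δy, Δh) = (145, 80, +0.05); to MW-3 = (-100, -125, +0.02).
Determinant of the coordinate differences = 145·(-125) − (-100)·80 = -10125.
∂h/∂x = [(+0.05)·(-125) − (+0.02)·80] / -10125 = +0.0007753
∂h/∂y = [145·(+0.02) − (-100)·(+0.05)] / -10125 = -0.0007802
Flow = −∇h = (-0.0007753 east, +0.0007802 north), which points northwest.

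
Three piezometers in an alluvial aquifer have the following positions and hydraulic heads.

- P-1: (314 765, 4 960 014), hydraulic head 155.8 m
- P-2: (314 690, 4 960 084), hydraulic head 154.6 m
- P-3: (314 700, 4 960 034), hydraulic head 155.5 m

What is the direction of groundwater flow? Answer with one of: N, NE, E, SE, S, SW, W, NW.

N

With h = a·x + b·y + c and P-1 as origin, the differences give:
  (-75)·a + 70·b = -1.2
  (-65)·a + 20·b = -0.3
Eliminate b (×20 and ×70, subtract): 3050·a = -3.00 → a = ∂h/∂x = -0.0009836
Back-substitute: b = ∂h/∂y = -0.01820.
Flow = −∇h = (+0.0009836 east, +0.01820 north), which points north.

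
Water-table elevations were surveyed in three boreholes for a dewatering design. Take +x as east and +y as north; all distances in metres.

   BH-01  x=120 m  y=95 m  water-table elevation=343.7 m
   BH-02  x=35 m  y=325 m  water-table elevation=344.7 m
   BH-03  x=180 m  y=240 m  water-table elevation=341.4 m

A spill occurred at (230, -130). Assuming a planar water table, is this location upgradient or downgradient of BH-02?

With h = a·x + b·y + c and BH-01 as origin, the differences give:
  (-85)·a + 230·b = +1.0
  60·a + 145·b = -2.3
Eliminate b (×145 and ×230, subtract): -26125·a = 674.00 → a = ∂h/∂x = -0.02580
Back-substitute: b = ∂h/∂y = -0.005187.
Head at (230, -130) = 343.7 + (-0.02580)·(110) + (-0.005187)·(-225) = 342.03 m.
That is lower than the 344.7 m at BH-02, so the point is downgradient.

downgradient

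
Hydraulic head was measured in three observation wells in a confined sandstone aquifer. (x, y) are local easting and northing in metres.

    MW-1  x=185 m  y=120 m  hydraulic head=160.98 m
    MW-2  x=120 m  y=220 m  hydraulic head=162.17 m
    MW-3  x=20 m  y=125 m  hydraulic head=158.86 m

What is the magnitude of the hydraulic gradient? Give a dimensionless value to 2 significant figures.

Taking MW-1 as reference: MW-2−MW-1 = (-65, 100, +1.19); MW-3−MW-1 = (-165, 5, -2.12).
Solve a·Δx + b·Δy = Δh: det = (-65)·5 − (-165)·100 = 16175.
∂h/∂x = [(+1.19)·5 − (-2.12)·100] / 16175 = +0.01347
∂h/∂y = [(-65)·(-2.12) − (-165)·(+1.19)] / 16175 = +0.02066
|∇h| = √(0.01347² + 0.02066²) = 0.02466

0.025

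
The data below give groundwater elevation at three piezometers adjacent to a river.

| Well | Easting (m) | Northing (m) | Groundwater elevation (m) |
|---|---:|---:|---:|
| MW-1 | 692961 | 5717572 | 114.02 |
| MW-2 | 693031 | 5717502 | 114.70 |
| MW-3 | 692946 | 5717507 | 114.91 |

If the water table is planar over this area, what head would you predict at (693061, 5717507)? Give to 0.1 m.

Differences from MW-1: to MW-2 (Δx, Δy, Δh) = (70, -70, +0.68); to MW-3 = (-15, -65, +0.89).
Solve a·Δx + b·Δy = Δh: det = 70·(-65) − (-15)·(-70) = -5600.
∂h/∂x = [(+0.68)·(-65) − (+0.89)·(-70)] / -5600 = -0.003232
∂h/∂y = [70·(+0.89) − (-15)·(+0.68)] / -5600 = -0.01295
h(693061, 5717507) = 114.02 + (-0.003232)·(100) + (-0.01295)·(-65) = 114.02 -0.323 +0.842 = 114.538 m.

114.5 m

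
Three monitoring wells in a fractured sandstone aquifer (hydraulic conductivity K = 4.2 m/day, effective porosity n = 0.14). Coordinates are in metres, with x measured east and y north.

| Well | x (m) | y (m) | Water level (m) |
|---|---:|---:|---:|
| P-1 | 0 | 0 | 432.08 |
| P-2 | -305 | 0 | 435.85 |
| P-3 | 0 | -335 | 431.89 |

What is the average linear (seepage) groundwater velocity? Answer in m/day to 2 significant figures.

0.37 m/day

∂h/∂x = (435.85 − 432.08) / (-305 − 0) = -0.01236
∂h/∂y = (431.89 − 432.08) / (-335 − 0) = +0.0005672
|∇h| = √(-0.01236² + 0.0005672²) = 0.01237
Seepage velocity v = K·i/n = 4.2 × 0.01237 / 0.14 = 0.3711 m/day.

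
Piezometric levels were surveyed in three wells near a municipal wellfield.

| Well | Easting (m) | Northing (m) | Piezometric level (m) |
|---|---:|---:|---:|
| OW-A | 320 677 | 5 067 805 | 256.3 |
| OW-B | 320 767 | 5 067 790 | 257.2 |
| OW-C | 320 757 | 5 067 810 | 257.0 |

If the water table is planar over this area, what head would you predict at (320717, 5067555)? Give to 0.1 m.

With h = a·x + b·y + c and OW-A as origin, the differences give:
  90·a + (-15)·b = +0.9
  80·a + 5·b = +0.7
Eliminate b (×5 and ×(-15), subtract): 1650·a = 15.00 → a = ∂h/∂x = +0.009091
Back-substitute: b = ∂h/∂y = -0.005455.
h(320717, 5067555) = 256.3 + (+0.009091)·(40) + (-0.005455)·(-250) = 256.3 +0.364 +1.364 = 258.027 m.

258.0 m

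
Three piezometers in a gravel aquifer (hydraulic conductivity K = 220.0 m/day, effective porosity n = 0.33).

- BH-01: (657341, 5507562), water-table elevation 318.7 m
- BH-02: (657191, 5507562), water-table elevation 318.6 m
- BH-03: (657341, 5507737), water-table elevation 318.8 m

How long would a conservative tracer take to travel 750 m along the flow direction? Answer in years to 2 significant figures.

3.5 years

∂h/∂x = (318.6 − 318.7) / (657191 − 657341) = +0.0006667
∂h/∂y = (318.8 − 318.7) / (5507737 − 5507562) = +0.0005714
|∇h| = √(0.0006667² + 0.0005714²) = 0.0008781
Seepage velocity v = K·i/n = 220.0 × 0.0008781 / 0.33 = 0.5854 m/day.
t = 750 / 0.5854 = 1281 days = 3.51 years.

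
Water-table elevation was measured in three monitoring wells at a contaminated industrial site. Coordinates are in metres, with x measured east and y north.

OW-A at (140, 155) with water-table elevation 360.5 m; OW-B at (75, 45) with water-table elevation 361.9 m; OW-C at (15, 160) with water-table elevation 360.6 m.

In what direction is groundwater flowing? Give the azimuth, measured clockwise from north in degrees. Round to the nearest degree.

006°

Taking OW-A as reference: OW-B−OW-A = (-65, -110, +1.4); OW-C−OW-A = (-125, 5, +0.1).
Determinant of the coordinate differences = (-65)·5 − (-125)·(-110) = -14075.
∂h/∂x = [(+1.4)·5 − (+0.1)·(-110)] / -14075 = -0.001279
∂h/∂y = [(-65)·(+0.1) − (-125)·(+1.4)] / -14075 = -0.01197
Flow direction (−∇h) has components (+0.001279 E, +0.01197 N).
Azimuth = atan2(E, N) = atan2(+0.001279, +0.01197) = 6.1° ≈ 006°.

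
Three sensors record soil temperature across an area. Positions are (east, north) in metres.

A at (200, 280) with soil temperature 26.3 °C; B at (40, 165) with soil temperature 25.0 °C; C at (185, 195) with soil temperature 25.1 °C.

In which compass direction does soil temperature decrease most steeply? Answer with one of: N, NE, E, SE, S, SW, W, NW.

S

Taking A as reference: B−A = (-160, -115, -1.3); C−A = (-15, -85, -1.2).
Determinant of the coordinate differences = (-160)·(-85) − (-15)·(-115) = 11875.
∂T/∂x = [(-1.3)·(-85) − (-1.2)·(-115)] / 11875 = -0.002316
∂T/∂y = [(-160)·(-1.2) − (-15)·(-1.3)] / 11875 = +0.01453
Steepest decrease is along −∇f = (+0.002316 E, -0.01453 N) → south.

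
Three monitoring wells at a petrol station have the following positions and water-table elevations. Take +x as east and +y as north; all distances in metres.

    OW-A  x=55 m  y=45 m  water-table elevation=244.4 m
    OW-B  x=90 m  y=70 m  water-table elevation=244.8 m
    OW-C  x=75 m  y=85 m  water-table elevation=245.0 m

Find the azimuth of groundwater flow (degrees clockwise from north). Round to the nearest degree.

184°

Three-point gradient (reference OW-A): Δ to OW-B = (35, 25, +0.4), Δ to OW-C = (20, 40, +0.6).
∂h/∂x = +0.001111, ∂h/∂y = +0.01444 (det = 900).
Flow direction (−∇h) has components (-0.001111 E, -0.01444 N).
Azimuth = atan2(E, N) = atan2(-0.001111, -0.01444) = 184.4° ≈ 184°.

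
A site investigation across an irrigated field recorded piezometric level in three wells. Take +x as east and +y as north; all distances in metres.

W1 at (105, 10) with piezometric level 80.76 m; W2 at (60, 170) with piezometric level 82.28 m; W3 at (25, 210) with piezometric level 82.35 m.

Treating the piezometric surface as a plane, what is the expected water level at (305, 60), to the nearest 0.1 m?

With h = a·x + b·y + c and W1 as origin, the differences give:
  (-45)·a + 160·b = +1.52
  (-80)·a + 200·b = +1.59
Eliminate b (×200 and ×160, subtract): 3800·a = 49.600 → a = ∂h/∂x = +0.01305
Back-substitute: b = ∂h/∂y = +0.01317.
h(305, 60) = 80.76 + (+0.01305)·(200) + (+0.01317)·(50) = 80.76 +2.611 +0.659 = 84.029 m.

84.0 m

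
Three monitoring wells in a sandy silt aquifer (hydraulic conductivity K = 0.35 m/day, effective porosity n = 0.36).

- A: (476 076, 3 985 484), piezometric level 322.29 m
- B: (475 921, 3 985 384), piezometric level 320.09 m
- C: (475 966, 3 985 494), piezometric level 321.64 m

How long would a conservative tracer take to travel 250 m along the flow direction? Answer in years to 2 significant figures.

53 years

With h = a·x + b·y + c and A as origin, the differences give:
  (-155)·a + (-100)·b = -2.20
  (-110)·a + 10·b = -0.65
Eliminate b (×10 and ×(-100), subtract): -12550·a = -87.000 → a = ∂h/∂x = +0.006932
Back-substitute: b = ∂h/∂y = +0.01125.
|∇h| = √(0.006932² + 0.01125²) = 0.01321
Seepage velocity v = K·i/n = 0.35 × 0.01321 / 0.36 = 0.01284 m/day.
t = 250 / 0.01284 = 1.947e+04 days = 53.3 years.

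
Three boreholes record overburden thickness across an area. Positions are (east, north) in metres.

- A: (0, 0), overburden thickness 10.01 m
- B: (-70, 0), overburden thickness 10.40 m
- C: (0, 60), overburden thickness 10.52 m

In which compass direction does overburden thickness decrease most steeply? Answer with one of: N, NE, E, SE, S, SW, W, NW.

∂d/∂x = (10.40 − 10.01) / (-70 − 0) = -0.005571
∂d/∂y = (10.52 − 10.01) / (60 − 0) = +0.008500
Steepest decrease is along −∇f = (+0.005571 E, -0.008500 N) → southeast.

SE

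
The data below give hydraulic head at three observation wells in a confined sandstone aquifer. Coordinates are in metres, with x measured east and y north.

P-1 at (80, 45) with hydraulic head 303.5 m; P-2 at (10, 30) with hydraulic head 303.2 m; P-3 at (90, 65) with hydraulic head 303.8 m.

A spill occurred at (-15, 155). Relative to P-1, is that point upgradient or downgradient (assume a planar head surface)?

upgradient

Taking P-1 as reference: P-2−P-1 = (-70, -15, -0.3); P-3−P-1 = (10, 20, +0.3).
Determinant of the coordinate differences = (-70)·20 − 10·(-15) = -1250.
∂h/∂x = [(-0.3)·20 − (+0.3)·(-15)] / -1250 = +0.001200
∂h/∂y = [(-70)·(+0.3) − 10·(-0.3)] / -1250 = +0.01440
Head at (-15, 155) = 303.5 + (+0.001200)·(-95) + (+0.01440)·(110) = 304.97 m.
That is higher than the 303.5 m at P-1, so the point is upgradient.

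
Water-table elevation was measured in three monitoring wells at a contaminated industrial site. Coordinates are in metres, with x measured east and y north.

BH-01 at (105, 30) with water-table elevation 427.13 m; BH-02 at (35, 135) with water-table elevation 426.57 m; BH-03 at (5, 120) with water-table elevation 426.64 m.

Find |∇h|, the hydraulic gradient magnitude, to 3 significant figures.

Taking BH-01 as reference: BH-02−BH-01 = (-70, 105, -0.56); BH-03−BH-01 = (-100, 90, -0.49).
Solve a·Δx + b·Δy = Δh: det = (-70)·90 − (-100)·105 = 4200.
∂h/∂x = [(-0.56)·90 − (-0.49)·105] / 4200 = +0.0002500
∂h/∂y = [(-70)·(-0.49) − (-100)·(-0.56)] / 4200 = -0.005167
|∇h| = √(0.0002500² + -0.005167²) = 0.005173

0.00517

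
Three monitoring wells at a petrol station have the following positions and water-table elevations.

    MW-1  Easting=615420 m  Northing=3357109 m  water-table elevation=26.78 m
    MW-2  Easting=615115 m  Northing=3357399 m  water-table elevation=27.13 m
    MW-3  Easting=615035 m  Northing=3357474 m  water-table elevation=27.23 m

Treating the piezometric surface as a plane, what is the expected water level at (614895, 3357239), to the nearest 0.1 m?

Taking MW-1 as reference: MW-2−MW-1 = (-305, 290, +0.35); MW-3−MW-1 = (-385, 365, +0.45).
Solve a·Δx + b·Δy = Δh: det = (-305)·365 − (-385)·290 = 325.
∂h/∂x = [(+0.35)·365 − (+0.45)·290] / 325 = -0.008462
∂h/∂y = [(-305)·(+0.45) − (-385)·(+0.35)] / 325 = -0.007692
h(614895, 3357239) = 26.78 + (-0.008462)·(-525) + (-0.007692)·(130) = 26.78 +4.442 -1.000 = 30.222 m.

30.2 m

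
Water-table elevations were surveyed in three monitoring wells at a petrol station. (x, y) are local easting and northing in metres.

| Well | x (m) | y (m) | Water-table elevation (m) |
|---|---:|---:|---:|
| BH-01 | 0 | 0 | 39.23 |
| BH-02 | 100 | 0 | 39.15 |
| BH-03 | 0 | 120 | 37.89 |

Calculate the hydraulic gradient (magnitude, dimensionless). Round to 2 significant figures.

0.011

∂h/∂x = (39.15 − 39.23) / (100 − 0) = -0.0008000
∂h/∂y = (37.89 − 39.23) / (120 − 0) = -0.01117
|∇h| = √(-0.0008000² + -0.01117²) = 0.0112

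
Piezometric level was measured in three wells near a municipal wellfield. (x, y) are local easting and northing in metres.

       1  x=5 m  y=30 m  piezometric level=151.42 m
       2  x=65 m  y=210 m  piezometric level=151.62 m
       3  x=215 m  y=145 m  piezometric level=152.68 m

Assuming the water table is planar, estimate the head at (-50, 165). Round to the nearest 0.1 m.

With h = a·x + b·y + c and 1 as origin, the differences give:
  60·a + 180·b = +0.20
  210·a + 115·b = +1.26
Eliminate b (×115 and ×180, subtract): -30900·a = -203.800 → a = ∂h/∂x = +0.006595
Back-substitute: b = ∂h/∂y = -0.001087.
h(-50, 165) = 151.42 + (+0.006595)·(-55) + (-0.001087)·(135) = 151.42 -0.363 -0.147 = 150.910 m.

150.9 m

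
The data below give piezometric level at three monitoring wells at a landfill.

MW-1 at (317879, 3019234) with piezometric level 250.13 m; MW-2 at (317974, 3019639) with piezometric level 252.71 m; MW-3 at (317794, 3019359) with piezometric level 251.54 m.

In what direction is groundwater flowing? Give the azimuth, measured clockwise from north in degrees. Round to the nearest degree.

Taking MW-1 as reference: MW-2−MW-1 = (95, 405, +2.58); MW-3−MW-1 = (-85, 125, +1.41).
Solve a·Δx + b·Δy = Δh: det = 95·125 − (-85)·405 = 46300.
∂h/∂x = [(+2.58)·125 − (+1.41)·405] / 46300 = -0.005368
∂h/∂y = [95·(+1.41) − (-85)·(+2.58)] / 46300 = +0.007630
Flow direction (−∇h) has components (+0.005368 E, -0.007630 N).
Azimuth = atan2(E, N) = atan2(+0.005368, -0.007630) = 144.9° ≈ 145°.

145°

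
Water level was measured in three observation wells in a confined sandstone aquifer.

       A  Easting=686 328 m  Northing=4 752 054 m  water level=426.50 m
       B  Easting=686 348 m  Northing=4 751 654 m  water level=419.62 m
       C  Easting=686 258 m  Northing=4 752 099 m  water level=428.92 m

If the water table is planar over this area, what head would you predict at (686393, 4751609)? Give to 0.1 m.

Taking A as reference: B−A = (20, -400, -6.88); C−A = (-70, 45, +2.42).
Solve a·Δx + b·Δy = Δh: det = 20·45 − (-70)·(-400) = -27100.
∂h/∂x = [(-6.88)·45 − (+2.42)·(-400)] / -27100 = -0.02430
∂h/∂y = [20·(+2.42) − (-70)·(-6.88)] / -27100 = +0.01599
h(686393, 4751609) = 426.50 + (-0.02430)·(65) + (+0.01599)·(-445) = 426.50 -1.579 -7.113 = 417.807 m.

417.8 m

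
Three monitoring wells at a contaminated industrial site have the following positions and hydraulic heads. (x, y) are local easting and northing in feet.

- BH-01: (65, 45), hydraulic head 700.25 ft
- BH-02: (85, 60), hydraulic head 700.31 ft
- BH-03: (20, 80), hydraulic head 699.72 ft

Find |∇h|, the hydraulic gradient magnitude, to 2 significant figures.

Differences from BH-01: to BH-02 (Δx, Δy, Δh) = (20, 15, +0.06); to BH-03 = (-45, 35, -0.53).
Solve a·Δx + b·Δy = Δh: det = 20·35 − (-45)·15 = 1375.
∂h/∂x = [(+0.06)·35 − (-0.53)·15] / 1375 = +0.007309
∂h/∂y = [20·(-0.53) − (-45)·(+0.06)] / 1375 = -0.005745
|∇h| = √(0.007309² + -0.005745²) = 0.009297

0.0093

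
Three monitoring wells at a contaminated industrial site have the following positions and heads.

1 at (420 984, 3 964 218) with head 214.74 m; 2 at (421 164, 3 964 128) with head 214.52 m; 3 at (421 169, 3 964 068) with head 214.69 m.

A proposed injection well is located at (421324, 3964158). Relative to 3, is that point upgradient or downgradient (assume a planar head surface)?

Taking 1 as reference: 2−1 = (180, -90, -0.22); 3−1 = (185, -150, -0.05).
Determinant of the coordinate differences = 180·(-150) − 185·(-90) = -10350.
∂h/∂x = [(-0.22)·(-150) − (-0.05)·(-90)] / -10350 = -0.002754
∂h/∂y = [180·(-0.05) − 185·(-0.22)] / -10350 = -0.003063
Head at (421324, 3964158) = 214.74 + (-0.002754)·(340) + (-0.003063)·(-60) = 213.99 m.
That is lower than the 214.69 m at 3, so the point is downgradient.

downgradient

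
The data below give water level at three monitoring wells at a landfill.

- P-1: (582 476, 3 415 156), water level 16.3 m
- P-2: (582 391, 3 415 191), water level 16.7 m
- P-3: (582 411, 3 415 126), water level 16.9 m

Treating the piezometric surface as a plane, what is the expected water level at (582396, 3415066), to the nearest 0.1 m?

With h = a·x + b·y + c and P-1 as origin, the differences give:
  (-85)·a + 35·b = +0.4
  (-65)·a + (-30)·b = +0.6
Eliminate b (×(-30) and ×35, subtract): 4825·a = -33.00 → a = ∂h/∂x = -0.006839
Back-substitute: b = ∂h/∂y = -0.005181.
h(582396, 3415066) = 16.3 + (-0.006839)·(-80) + (-0.005181)·(-90) = 16.3 +0.547 +0.466 = 17.313 m.

17.3 m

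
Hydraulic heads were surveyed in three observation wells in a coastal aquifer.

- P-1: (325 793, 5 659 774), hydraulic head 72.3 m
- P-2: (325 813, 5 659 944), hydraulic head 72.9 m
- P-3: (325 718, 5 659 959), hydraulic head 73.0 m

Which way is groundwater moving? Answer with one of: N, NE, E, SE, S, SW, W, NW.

S

Differences from P-1: to P-2 (Δx, Δy, Δh) = (20, 170, +0.6); to P-3 = (-75, 185, +0.7).
Determinant of the coordinate differences = 20·185 − (-75)·170 = 16450.
∂h/∂x = [(+0.6)·185 − (+0.7)·170] / 16450 = -0.0004863
∂h/∂y = [20·(+0.7) − (-75)·(+0.6)] / 16450 = +0.003587
Flow = −∇h = (+0.0004863 east, -0.003587 north), which points south.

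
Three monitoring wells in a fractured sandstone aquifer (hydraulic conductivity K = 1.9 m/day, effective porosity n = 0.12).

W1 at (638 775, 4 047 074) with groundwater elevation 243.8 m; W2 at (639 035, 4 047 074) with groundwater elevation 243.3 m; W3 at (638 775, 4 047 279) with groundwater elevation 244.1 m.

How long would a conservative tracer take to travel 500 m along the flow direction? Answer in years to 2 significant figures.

36 years

∂h/∂x = (243.3 − 243.8) / (639035 − 638775) = -0.001923
∂h/∂y = (244.1 − 243.8) / (4047279 − 4047074) = +0.001463
|∇h| = √(-0.001923² + 0.001463²) = 0.002416
Seepage velocity v = K·i/n = 1.9 × 0.002416 / 0.12 = 0.03825 m/day.
t = 500 / 0.03825 = 1.307e+04 days = 35.8 years.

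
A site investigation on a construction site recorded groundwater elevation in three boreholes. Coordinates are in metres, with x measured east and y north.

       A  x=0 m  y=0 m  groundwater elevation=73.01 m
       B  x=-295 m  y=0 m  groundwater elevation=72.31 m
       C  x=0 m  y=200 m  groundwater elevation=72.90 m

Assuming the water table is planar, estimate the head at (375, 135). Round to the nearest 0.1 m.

∂h/∂x = (72.31 − 73.01) / (-295 − 0) = +0.002373
∂h/∂y = (72.90 − 73.01) / (200 − 0) = -0.0005500
h(375, 135) = 73.01 + (+0.002373)·(375) + (-0.0005500)·(135) = 73.01 +0.890 -0.074 = 73.826 m.

73.8 m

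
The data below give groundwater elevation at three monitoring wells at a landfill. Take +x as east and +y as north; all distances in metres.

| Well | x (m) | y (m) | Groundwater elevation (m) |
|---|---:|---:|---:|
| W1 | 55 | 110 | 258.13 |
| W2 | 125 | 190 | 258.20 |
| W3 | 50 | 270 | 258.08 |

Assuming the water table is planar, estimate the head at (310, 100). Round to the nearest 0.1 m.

258.5 m

Taking W1 as reference: W2−W1 = (70, 80, +0.07); W3−W1 = (-5, 160, -0.05).
Solve a·Δx + b·Δy = Δh: det = 70·160 − (-5)·80 = 11600.
∂h/∂x = [(+0.07)·160 − (-0.05)·80] / 11600 = +0.001310
∂h/∂y = [70·(-0.05) − (-5)·(+0.07)] / 11600 = -0.0002716
h(310, 100) = 258.13 + (+0.001310)·(255) + (-0.0002716)·(-10) = 258.13 +0.334 +0.003 = 258.467 m.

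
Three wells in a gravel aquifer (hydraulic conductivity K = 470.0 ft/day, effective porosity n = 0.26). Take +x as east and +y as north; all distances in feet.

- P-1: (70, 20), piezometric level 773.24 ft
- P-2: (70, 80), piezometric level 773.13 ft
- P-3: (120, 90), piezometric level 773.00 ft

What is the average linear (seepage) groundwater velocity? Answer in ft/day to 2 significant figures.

5.2 ft/day

Three-point gradient (reference P-1): Δ to P-2 = (0, 60, -0.11), Δ to P-3 = (50, 70, -0.24).
∂h/∂x = -0.002233, ∂h/∂y = -0.001833 (det = -3000).
|∇h| = √(-0.002233² + -0.001833²) = 0.002889
Seepage velocity v = K·i/n = 470.0 × 0.002889 / 0.26 = 5.222 ft/day.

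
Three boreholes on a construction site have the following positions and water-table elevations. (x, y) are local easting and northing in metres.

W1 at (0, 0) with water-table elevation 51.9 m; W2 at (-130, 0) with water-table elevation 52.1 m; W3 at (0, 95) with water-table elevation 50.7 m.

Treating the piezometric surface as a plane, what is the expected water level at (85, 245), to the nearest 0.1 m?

48.7 m

∂h/∂x = (52.1 − 51.9) / (-130 − 0) = -0.001538
∂h/∂y = (50.7 − 51.9) / (95 − 0) = -0.01263
h(85, 245) = 51.9 + (-0.001538)·(85) + (-0.01263)·(245) = 51.9 -0.131 -3.095 = 48.674 m.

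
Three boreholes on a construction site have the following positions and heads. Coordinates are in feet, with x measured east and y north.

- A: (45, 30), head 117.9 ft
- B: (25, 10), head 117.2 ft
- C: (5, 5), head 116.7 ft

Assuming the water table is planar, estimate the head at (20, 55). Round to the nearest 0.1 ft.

Taking A as reference: B−A = (-20, -20, -0.7); C−A = (-40, -25, -1.2).
Solve a·Δx + b·Δy = Δh: det = (-20)·(-25) − (-40)·(-20) = -300.
∂h/∂x = [(-0.7)·(-25) − (-1.2)·(-20)] / -300 = +0.02167
∂h/∂y = [(-20)·(-1.2) − (-40)·(-0.7)] / -300 = +0.01333
h(20, 55) = 117.9 + (+0.02167)·(-25) + (+0.01333)·(25) = 117.9 -0.542 +0.333 = 117.692 ft.

117.7 ft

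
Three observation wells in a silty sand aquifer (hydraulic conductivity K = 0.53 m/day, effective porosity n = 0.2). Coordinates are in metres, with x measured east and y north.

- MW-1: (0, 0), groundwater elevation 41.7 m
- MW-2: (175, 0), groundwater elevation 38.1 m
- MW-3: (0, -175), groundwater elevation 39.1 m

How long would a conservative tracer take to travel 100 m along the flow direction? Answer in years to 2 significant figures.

4.1 years

∂h/∂x = (38.1 − 41.7) / (175 − 0) = -0.02057
∂h/∂y = (39.1 − 41.7) / (-175 − 0) = +0.01486
|∇h| = √(-0.02057² + 0.01486²) = 0.02538
Seepage velocity v = K·i/n = 0.53 × 0.02538 / 0.2 = 0.06726 m/day.
t = 100 / 0.06726 = 1487 days = 4.07 years.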